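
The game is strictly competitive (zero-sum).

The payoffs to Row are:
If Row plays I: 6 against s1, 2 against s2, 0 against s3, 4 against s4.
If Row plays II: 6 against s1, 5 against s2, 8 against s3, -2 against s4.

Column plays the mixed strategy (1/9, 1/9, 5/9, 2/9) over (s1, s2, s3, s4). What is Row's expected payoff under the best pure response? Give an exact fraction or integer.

I: (6)·(1/9) + (2)·(1/9) + (0)·(5/9) + (4)·(2/9) = 16/9.
II: (6)·(1/9) + (5)·(1/9) + (8)·(5/9) + (-2)·(2/9) = 47/9.
The best pure response is II with expected payoff 47/9.

47/9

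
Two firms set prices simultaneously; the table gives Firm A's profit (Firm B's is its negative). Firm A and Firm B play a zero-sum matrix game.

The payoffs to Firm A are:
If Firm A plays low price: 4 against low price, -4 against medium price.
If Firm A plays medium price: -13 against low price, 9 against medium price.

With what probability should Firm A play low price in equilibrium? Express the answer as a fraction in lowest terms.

Row minima are -4 and -13, so Firm A's maximin is -4; column maxima are 4 and 9, so Firm B's minimax is 4. These differ, so the equilibrium is in mixed strategies.
Let Firm A play low price with probability p. Firm B is indifferent when 4p − 13(1−p) = −4p + 9(1−p), giving p = 11/15.

11/15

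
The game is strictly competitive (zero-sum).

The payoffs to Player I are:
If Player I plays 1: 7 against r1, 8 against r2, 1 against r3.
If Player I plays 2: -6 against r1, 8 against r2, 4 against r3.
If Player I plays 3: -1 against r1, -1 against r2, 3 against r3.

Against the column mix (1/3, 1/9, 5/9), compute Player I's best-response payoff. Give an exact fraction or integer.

34/9

1: (7)·(1/3) + (8)·(1/9) + (1)·(5/9) = 34/9.
2: (-6)·(1/3) + (8)·(1/9) + (4)·(5/9) = 10/9.
3: (-1)·(1/3) + (-1)·(1/9) + (3)·(5/9) = 11/9.
The best pure response is 1 with expected payoff 34/9.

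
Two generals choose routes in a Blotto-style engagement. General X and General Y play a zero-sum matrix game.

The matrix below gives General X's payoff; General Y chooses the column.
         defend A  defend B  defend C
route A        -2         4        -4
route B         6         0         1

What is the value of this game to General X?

4/9

Column defend A is strictly dominated by defend C for General Y (it gives General X more in every row).
The remaining 2×2 game on (route A, route B) × (defend B, defend C) has no saddle point. Let General X play route A with probability p; indifference gives 4p = −4p + (1−p), so p = 1/9.
Similarly General Y's optimal q on defend B is 5/9, and the value is 4·(5/9) + (-4)·(4/9) = 4/9.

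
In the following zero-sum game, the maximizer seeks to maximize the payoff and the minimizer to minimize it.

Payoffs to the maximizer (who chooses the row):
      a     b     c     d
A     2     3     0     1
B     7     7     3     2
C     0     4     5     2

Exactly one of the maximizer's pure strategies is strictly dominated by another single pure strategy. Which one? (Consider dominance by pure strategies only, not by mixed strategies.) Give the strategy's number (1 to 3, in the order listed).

1

Compare A with B: 7 > 2, 7 > 3, 3 > 0, 2 > 1.
So B strictly dominates A for the maximizer; A is strictly dominated.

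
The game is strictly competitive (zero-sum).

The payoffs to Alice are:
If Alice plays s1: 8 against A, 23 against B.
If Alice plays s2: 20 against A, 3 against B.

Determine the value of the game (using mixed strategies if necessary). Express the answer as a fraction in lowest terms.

109/8

Row minima are 8 and 3, so Alice's maximin is 8; column maxima are 20 and 23, so Bob's minimax is 20. These differ, so the equilibrium is in mixed strategies.
Let Alice play s1 with probability p. Bob is indifferent when 8p + 20(1−p) = 23p + 3(1−p), giving p = 17/32.
Let Bob play A with probability q. Alice is indifferent when 8q + 23(1−q) = 20q + 3(1−q), giving q = 5/8.
The value is 8·(5/8) + (23)·(3/8) = 109/8.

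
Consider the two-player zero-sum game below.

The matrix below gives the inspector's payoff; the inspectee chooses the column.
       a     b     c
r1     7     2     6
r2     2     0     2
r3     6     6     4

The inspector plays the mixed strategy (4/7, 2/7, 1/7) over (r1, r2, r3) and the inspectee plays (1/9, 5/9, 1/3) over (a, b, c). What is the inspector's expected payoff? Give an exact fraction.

68/21

Against (1/9, 5/9, 1/3), each row's expected payoff is r1: 35/9; r2: 8/9; r3: 16/3.
Taking the (4/7, 2/7, 1/7)-weighted average: (4/7)·(35/9) + (2/7)·(8/9) + (1/7)·(16/3) = 68/21.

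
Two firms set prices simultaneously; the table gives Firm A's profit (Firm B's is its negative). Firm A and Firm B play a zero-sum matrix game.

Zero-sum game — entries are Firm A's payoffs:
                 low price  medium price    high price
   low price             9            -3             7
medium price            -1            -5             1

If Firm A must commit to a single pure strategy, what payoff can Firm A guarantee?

The worst-case payoff for each row is low price: -3, medium price: -5.
The best of these is -3.

-3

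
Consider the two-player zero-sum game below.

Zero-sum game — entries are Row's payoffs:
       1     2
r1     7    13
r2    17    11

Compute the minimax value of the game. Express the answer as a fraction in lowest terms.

12

Row minima are 7 and 11, so Row's maximin is 11; column maxima are 17 and 13, so Column's minimax is 13. These differ, so the equilibrium is in mixed strategies.
Let Row play r1 with probability p. Column is indifferent when 7p + 17(1−p) = 13p + 11(1−p), giving p = 1/2.
Let Column play 1 with probability q. Row is indifferent when 7q + 13(1−q) = 17q + 11(1−q), giving q = 1/6.
The value is 7·(1/6) + (13)·(5/6) = 12.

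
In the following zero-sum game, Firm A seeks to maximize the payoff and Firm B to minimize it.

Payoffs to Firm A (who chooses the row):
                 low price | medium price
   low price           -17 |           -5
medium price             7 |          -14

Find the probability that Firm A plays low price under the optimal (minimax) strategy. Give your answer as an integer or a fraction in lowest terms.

Row minima are -17 and -14, so Firm A's maximin is -14; column maxima are 7 and -5, so Firm B's minimax is -5. These differ, so the equilibrium is in mixed strategies.
Let Firm A play low price with probability p. Firm B is indifferent when −17p + 7(1−p) = −5p − 14(1−p), giving p = 7/11.

7/11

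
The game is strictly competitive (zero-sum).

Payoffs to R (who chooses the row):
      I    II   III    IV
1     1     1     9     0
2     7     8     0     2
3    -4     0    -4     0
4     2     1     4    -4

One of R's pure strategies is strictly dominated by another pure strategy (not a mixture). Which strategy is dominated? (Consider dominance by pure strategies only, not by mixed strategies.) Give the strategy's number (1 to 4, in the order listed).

3

Compare 3 with 2: 7 > -4, 8 > 0, 0 > -4, 2 > 0.
So 2 strictly dominates 3 for R; 3 is strictly dominated.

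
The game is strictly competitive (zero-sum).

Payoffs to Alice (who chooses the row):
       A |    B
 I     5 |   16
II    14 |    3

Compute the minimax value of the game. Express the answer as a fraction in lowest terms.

Row minima are 5 and 3, so Alice's maximin is 5; column maxima are 14 and 16, so Bob's minimax is 14. These differ, so the equilibrium is in mixed strategies.
Let Alice play I with probability p. Bob is indifferent when 5p + 14(1−p) = 16p + 3(1−p), giving p = 1/2.
Let Bob play A with probability q. Alice is indifferent when 5q + 16(1−q) = 14q + 3(1−q), giving q = 13/22.
The value is 5·(13/22) + (16)·(9/22) = 19/2.

19/2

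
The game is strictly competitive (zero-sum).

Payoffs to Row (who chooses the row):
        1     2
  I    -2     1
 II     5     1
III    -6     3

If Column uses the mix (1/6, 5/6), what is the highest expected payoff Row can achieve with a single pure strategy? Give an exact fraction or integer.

I: (-2)·(1/6) + (1)·(5/6) = 1/2.
II: (5)·(1/6) + (1)·(5/6) = 5/3.
III: (-6)·(1/6) + (3)·(5/6) = 3/2.
The best pure response is II with expected payoff 5/3.

5/3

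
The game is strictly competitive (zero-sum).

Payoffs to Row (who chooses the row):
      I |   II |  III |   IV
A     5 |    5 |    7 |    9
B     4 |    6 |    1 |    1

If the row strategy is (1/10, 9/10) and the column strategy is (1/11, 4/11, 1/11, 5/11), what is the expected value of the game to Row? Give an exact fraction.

383/110

Against (1/11, 4/11, 1/11, 5/11), each row's expected payoff is A: 7; B: 34/11.
Taking the (1/10, 9/10)-weighted average: (1/10)·(7) + (9/10)·(34/11) = 383/110.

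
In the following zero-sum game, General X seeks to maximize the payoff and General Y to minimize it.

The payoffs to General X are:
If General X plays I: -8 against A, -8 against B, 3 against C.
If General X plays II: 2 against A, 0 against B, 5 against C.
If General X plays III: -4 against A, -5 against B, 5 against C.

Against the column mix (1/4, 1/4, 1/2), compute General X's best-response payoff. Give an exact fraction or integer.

I: (-8)·(1/4) + (-8)·(1/4) + (3)·(1/2) = -5/2.
II: (2)·(1/4) + (0)·(1/4) + (5)·(1/2) = 3.
III: (-4)·(1/4) + (-5)·(1/4) + (5)·(1/2) = 1/4.
The best pure response is II with expected payoff 3.

3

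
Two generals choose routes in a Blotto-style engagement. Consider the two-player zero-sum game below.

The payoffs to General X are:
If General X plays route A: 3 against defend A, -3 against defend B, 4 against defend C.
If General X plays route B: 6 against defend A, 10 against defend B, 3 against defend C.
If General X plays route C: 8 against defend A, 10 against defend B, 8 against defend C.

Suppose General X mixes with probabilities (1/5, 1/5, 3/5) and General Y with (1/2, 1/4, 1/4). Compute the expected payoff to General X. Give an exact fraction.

Against (1/2, 1/4, 1/4), each row's expected payoff is route A: 7/4; route B: 25/4; route C: 17/2.
Taking the (1/5, 1/5, 3/5)-weighted average: (1/5)·(7/4) + (1/5)·(25/4) + (3/5)·(17/2) = 67/10.

67/10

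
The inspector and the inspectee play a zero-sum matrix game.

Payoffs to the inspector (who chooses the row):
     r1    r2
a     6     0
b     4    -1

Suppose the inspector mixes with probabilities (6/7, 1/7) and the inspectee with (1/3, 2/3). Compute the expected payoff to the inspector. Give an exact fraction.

Against (1/3, 2/3), each row's expected payoff is a: 2; b: 2/3.
Taking the (6/7, 1/7)-weighted average: (6/7)·(2) + (1/7)·(2/3) = 38/21.

38/21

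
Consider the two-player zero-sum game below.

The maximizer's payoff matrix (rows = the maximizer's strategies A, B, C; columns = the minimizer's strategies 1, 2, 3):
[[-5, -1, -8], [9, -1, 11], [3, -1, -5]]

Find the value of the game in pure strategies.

-1

Row minima: -8, -1, -5 → the maximizer's maximin is -1.
Column maxima: 9, -1, 11 → the minimizer's minimax is -1.
They coincide at (B, 2), so the value is -1.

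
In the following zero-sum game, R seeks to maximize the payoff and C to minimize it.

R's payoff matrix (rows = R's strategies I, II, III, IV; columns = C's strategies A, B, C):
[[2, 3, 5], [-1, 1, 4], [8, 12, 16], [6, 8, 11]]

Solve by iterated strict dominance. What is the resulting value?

8

Column B is strictly dominated by A for C (2<3, -1<1, 8<12, 6<8); eliminate B.
Column C is strictly dominated by A for C (2<5, -1<4, 8<16, 6<11); eliminate C.
Row IV is strictly dominated by row III (8>6); eliminate IV.
Row II is strictly dominated by row I (2>-1); eliminate II.
Row I is strictly dominated by row III (8>2); eliminate I.
Only (III, A) remains, with payoff 8.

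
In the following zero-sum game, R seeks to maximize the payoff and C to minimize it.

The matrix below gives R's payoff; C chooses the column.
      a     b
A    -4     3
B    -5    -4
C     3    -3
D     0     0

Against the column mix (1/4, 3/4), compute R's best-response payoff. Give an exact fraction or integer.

A: (-4)·(1/4) + (3)·(3/4) = 5/4.
B: (-5)·(1/4) + (-4)·(3/4) = -17/4.
C: (3)·(1/4) + (-3)·(3/4) = -3/2.
D: (0)·(1/4) + (0)·(3/4) = 0.
The best pure response is A with expected payoff 5/4.

5/4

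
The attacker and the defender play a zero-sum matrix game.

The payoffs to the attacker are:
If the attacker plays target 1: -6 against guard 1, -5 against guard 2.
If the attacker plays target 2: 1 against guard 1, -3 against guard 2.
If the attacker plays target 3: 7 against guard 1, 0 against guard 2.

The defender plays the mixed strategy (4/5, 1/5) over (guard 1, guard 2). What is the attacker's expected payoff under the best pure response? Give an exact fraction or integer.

28/5

target 1: (-6)·(4/5) + (-5)·(1/5) = -29/5.
target 2: (1)·(4/5) + (-3)·(1/5) = 1/5.
target 3: (7)·(4/5) + (0)·(1/5) = 28/5.
The best pure response is target 3 with expected payoff 28/5.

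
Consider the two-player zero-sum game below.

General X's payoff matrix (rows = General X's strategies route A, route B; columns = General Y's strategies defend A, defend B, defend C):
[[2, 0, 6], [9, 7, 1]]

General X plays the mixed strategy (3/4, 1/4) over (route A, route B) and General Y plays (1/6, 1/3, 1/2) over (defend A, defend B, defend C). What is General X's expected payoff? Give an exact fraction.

Against (1/6, 1/3, 1/2), each row's expected payoff is route A: 10/3; route B: 13/3.
Taking the (3/4, 1/4)-weighted average: (3/4)·(10/3) + (1/4)·(13/3) = 43/12.

43/12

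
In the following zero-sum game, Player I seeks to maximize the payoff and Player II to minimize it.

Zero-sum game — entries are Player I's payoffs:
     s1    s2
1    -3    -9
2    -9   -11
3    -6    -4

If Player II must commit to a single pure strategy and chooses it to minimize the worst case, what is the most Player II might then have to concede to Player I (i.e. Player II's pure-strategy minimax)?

-4

The worst case (largest entry) in each column is s1: -3, s2: -4.
The best (smallest) of these is -4.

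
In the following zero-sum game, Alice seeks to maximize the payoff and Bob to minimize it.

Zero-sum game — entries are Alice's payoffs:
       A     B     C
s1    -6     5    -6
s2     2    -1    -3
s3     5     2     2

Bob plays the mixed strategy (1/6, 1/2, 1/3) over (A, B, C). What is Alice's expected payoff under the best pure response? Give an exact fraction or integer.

5/2

s1: (-6)·(1/6) + (5)·(1/2) + (-6)·(1/3) = -1/2.
s2: (2)·(1/6) + (-1)·(1/2) + (-3)·(1/3) = -7/6.
s3: (5)·(1/6) + (2)·(1/2) + (2)·(1/3) = 5/2.
The best pure response is s3 with expected payoff 5/2.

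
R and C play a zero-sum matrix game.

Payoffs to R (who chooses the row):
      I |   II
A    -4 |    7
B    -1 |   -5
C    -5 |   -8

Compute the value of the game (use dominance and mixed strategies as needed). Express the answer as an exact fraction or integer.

-9/5

Row C is strictly dominated by row B, so R never plays it.
The remaining 2×2 game on (A, B) × (I, II) has no saddle point. Let R play A with probability p; indifference gives −4p − (1−p) = 7p − 5(1−p), so p = 4/15.
Similarly C's optimal q on I is 4/5, and the value is -4·(4/5) + (7)·(1/5) = -9/5.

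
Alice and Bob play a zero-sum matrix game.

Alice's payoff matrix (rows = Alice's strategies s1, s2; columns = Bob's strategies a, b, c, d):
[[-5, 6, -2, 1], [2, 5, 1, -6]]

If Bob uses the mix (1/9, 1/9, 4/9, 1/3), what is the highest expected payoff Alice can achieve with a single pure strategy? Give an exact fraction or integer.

-4/9

s1: (-5)·(1/9) + (6)·(1/9) + (-2)·(4/9) + (1)·(1/3) = -4/9.
s2: (2)·(1/9) + (5)·(1/9) + (1)·(4/9) + (-6)·(1/3) = -7/9.
The best pure response is s1 with expected payoff -4/9.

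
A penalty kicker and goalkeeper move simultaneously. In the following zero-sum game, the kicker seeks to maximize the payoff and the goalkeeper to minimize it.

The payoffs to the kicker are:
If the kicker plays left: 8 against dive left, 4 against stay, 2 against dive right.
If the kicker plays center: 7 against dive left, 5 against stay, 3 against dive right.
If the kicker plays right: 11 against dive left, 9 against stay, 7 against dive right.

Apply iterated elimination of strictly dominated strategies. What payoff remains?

7

Row left is strictly dominated by row right (11>8, 9>4, 7>2); eliminate left.
Row center is strictly dominated by row right (11>7, 9>5, 7>3); eliminate center.
Column dive left is strictly dominated by stay for the goalkeeper (9<11); eliminate dive left.
Column stay is strictly dominated by dive right for the goalkeeper (7<9); eliminate stay.
Only (right, dive right) remains, with payoff 7.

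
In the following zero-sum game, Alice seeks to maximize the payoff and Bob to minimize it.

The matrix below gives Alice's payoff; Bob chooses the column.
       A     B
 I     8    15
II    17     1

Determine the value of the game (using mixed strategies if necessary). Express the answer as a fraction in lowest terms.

Row minima are 8 and 1, so Alice's maximin is 8; column maxima are 17 and 15, so Bob's minimax is 15. These differ, so the equilibrium is in mixed strategies.
Let Alice play I with probability p. Bob is indifferent when 8p + 17(1−p) = 15p + (1−p), giving p = 16/23.
Let Bob play A with probability q. Alice is indifferent when 8q + 15(1−q) = 17q + (1−q), giving q = 14/23.
The value is 8·(14/23) + (15)·(9/23) = 247/23.

247/23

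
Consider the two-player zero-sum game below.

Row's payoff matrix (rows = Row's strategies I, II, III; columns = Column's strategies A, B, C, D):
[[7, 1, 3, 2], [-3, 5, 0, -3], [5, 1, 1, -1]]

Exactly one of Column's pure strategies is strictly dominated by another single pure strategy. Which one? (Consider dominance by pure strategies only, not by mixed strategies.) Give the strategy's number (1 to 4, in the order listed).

3

Column prefers columns that give Row less. Compare C with D: 2 < 3, -3 < 0, -1 < 1.
So D strictly dominates C for Column; C is strictly dominated.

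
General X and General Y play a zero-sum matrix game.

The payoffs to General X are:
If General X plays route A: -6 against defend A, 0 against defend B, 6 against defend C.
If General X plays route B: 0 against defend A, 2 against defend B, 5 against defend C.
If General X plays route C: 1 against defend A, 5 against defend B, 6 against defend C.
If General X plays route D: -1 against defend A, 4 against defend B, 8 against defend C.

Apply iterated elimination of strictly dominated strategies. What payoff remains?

1

Row route A is strictly dominated by row route D (-1>-6, 4>0, 8>6); eliminate route A.
Row route B is strictly dominated by row route C (1>0, 5>2, 6>5); eliminate route B.
Column defend C is strictly dominated by defend A for General Y (1<6, -1<8); eliminate defend C.
Row route D is strictly dominated by row route C (1>-1, 5>4); eliminate route D.
Column defend B is strictly dominated by defend A for General Y (1<5); eliminate defend B.
Only (route C, defend A) remains, with payoff 1.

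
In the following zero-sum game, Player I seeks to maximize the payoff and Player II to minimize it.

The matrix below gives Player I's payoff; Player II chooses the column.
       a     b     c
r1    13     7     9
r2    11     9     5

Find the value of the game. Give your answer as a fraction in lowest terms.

Column a is strictly dominated by c for Player II (it gives Player I more in every row).
The remaining 2×2 game on (r1, r2) × (b, c) has no saddle point. Let Player I play r1 with probability p; indifference gives 7p + 9(1−p) = 9p + 5(1−p), so p = 2/3.
Similarly Player II's optimal q on b is 2/3, and the value is 7·(2/3) + (9)·(1/3) = 23/3.

23/3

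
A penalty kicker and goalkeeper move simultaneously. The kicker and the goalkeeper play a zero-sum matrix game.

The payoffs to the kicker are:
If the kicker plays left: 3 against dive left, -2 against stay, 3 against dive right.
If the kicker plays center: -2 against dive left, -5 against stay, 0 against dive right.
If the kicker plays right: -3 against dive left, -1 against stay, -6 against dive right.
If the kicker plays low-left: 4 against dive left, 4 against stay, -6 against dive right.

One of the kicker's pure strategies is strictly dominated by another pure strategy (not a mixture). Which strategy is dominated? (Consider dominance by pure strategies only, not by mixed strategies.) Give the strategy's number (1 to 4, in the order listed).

2

Compare center with left: 3 > -2, -2 > -5, 3 > 0.
So left strictly dominates center for the kicker; center is strictly dominated.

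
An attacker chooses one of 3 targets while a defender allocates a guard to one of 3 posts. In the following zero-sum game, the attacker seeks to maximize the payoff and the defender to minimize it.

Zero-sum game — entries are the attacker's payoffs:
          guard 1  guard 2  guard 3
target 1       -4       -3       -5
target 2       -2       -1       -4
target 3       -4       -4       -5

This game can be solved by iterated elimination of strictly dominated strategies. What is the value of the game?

-4

Column guard 1 is strictly dominated by guard 3 for the defender (-5<-4, -4<-2, -5<-4); eliminate guard 1.
Column guard 2 is strictly dominated by guard 3 for the defender (-5<-3, -4<-1, -5<-4); eliminate guard 2.
Row target 3 is strictly dominated by row target 2 (-4>-5); eliminate target 3.
Row target 1 is strictly dominated by row target 2 (-4>-5); eliminate target 1.
Only (target 2, guard 3) remains, with payoff -4.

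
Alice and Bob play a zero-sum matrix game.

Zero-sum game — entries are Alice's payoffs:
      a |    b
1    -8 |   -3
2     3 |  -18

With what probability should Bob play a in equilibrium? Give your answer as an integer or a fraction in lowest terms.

15/26

Row minima are -8 and -18, so Alice's maximin is -8; column maxima are 3 and -3, so Bob's minimax is -3. These differ, so the equilibrium is in mixed strategies.
Let Bob play a with probability q. Alice is indifferent when −8q − 3(1−q) = 3q − 18(1−q), giving q = 15/26.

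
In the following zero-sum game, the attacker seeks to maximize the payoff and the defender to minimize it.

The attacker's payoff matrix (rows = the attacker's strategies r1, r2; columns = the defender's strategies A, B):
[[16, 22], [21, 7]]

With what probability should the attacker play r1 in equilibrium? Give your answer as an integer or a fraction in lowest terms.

7/10

Row minima are 16 and 7, so the attacker's maximin is 16; column maxima are 21 and 22, so the defender's minimax is 21. These differ, so the equilibrium is in mixed strategies.
Let the attacker play r1 with probability p. The defender is indifferent when 16p + 21(1−p) = 22p + 7(1−p), giving p = 7/10.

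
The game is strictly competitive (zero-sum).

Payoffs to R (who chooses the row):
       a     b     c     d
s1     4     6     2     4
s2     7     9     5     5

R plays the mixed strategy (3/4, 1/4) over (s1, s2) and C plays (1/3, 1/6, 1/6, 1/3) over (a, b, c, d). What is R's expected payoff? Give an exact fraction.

55/12

Against (1/3, 1/6, 1/6, 1/3), each row's expected payoff is s1: 4; s2: 19/3.
Taking the (3/4, 1/4)-weighted average: (3/4)·(4) + (1/4)·(19/3) = 55/12.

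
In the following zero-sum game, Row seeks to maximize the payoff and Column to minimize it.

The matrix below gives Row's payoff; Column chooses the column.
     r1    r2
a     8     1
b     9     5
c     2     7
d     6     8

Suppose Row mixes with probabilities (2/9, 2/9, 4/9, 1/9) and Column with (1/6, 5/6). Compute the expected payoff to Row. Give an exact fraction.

Against (1/6, 5/6), each row's expected payoff is a: 13/6; b: 17/3; c: 37/6; d: 23/3.
Taking the (2/9, 2/9, 4/9, 1/9)-weighted average: (2/9)·(13/6) + (2/9)·(17/3) + (4/9)·(37/6) + (1/9)·(23/3) = 16/3.

16/3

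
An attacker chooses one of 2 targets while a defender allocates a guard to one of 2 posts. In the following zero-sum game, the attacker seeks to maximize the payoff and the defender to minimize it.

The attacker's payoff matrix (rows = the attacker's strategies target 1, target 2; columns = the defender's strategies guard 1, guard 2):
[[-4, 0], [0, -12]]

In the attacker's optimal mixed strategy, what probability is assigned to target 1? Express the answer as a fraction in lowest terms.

Row minima are -4 and -12, so the attacker's maximin is -4; column maxima are 0 and 0, so the defender's minimax is 0. These differ, so the equilibrium is in mixed strategies.
Let the attacker play target 1 with probability p. The defender is indifferent when −4p = −12(1−p), giving p = 3/4.

3/4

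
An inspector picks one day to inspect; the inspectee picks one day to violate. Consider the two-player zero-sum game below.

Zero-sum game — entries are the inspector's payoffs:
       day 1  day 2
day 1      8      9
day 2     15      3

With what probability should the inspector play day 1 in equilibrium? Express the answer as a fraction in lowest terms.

12/13

Row minima are 8 and 3, so the inspector's maximin is 8; column maxima are 15 and 9, so the inspectee's minimax is 9. These differ, so the equilibrium is in mixed strategies.
Let the inspector play day 1 with probability p. The inspectee is indifferent when 8p + 15(1−p) = 9p + 3(1−p), giving p = 12/13.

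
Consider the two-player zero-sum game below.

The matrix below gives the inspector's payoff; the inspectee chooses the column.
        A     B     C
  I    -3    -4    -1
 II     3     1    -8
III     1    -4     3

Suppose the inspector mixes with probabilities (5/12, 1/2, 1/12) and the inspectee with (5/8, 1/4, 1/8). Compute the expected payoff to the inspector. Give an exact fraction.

Against (5/8, 1/4, 1/8), each row's expected payoff is I: -3; II: 9/8; III: 0.
Taking the (5/12, 1/2, 1/12)-weighted average: (5/12)·(-3) + (1/2)·(9/8) + (1/12)·(0) = -11/16.

-11/16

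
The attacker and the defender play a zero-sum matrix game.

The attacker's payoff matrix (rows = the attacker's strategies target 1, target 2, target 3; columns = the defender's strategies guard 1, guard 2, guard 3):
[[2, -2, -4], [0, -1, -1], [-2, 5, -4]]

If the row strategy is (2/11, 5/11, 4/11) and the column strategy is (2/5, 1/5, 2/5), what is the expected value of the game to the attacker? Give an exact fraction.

Against (2/5, 1/5, 2/5), each row's expected payoff is target 1: -6/5; target 2: -3/5; target 3: -7/5.
Taking the (2/11, 5/11, 4/11)-weighted average: (2/11)·(-6/5) + (5/11)·(-3/5) + (4/11)·(-7/5) = -1.

-1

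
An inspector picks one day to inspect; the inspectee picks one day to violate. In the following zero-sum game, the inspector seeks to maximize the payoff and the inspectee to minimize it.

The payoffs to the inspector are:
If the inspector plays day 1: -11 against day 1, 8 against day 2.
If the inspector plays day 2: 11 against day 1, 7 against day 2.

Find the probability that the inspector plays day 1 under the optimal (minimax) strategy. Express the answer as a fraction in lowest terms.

Row minima are -11 and 7, so the inspector's maximin is 7; column maxima are 11 and 8, so the inspectee's minimax is 8. These differ, so the equilibrium is in mixed strategies.
Let the inspector play day 1 with probability p. The inspectee is indifferent when −11p + 11(1−p) = 8p + 7(1−p), giving p = 4/23.

4/23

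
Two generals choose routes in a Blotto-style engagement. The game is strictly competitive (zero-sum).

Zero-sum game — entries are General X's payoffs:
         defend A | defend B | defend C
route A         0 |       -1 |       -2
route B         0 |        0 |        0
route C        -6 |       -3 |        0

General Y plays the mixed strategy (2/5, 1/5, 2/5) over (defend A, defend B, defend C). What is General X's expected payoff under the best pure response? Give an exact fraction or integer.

route A: (0)·(2/5) + (-1)·(1/5) + (-2)·(2/5) = -1.
route B: (0)·(2/5) + (0)·(1/5) + (0)·(2/5) = 0.
route C: (-6)·(2/5) + (-3)·(1/5) + (0)·(2/5) = -3.
The best pure response is route B with expected payoff 0.

0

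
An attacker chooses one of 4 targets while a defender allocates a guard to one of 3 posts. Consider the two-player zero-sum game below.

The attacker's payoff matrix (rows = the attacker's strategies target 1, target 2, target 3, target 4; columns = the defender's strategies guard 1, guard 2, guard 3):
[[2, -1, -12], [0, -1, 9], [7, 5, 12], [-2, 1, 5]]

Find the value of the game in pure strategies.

5

Row minima: -12, -1, 5, -2 → the attacker's maximin is 5.
Column maxima: 7, 5, 12 → the defender's minimax is 5.
They coincide at (target 3, guard 2), so the value is 5.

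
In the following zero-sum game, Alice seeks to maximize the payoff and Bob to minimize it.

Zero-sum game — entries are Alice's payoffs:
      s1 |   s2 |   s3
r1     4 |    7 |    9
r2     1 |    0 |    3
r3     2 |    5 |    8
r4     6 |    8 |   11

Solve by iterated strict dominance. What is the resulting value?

Row r1 is strictly dominated by row r4 (6>4, 8>7, 11>9); eliminate r1.
Row r2 is strictly dominated by row r3 (2>1, 5>0, 8>3); eliminate r2.
Column s2 is strictly dominated by s1 for Bob (2<5, 6<8); eliminate s2.
Row r3 is strictly dominated by row r4 (6>2, 11>8); eliminate r3.
Column s3 is strictly dominated by s1 for Bob (6<11); eliminate s3.
Only (r4, s1) remains, with payoff 6.

6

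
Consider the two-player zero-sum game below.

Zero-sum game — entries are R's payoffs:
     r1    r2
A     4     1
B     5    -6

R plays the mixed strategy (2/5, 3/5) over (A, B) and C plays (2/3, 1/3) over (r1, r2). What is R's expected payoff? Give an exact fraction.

Against (2/3, 1/3), each row's expected payoff is A: 3; B: 4/3.
Taking the (2/5, 3/5)-weighted average: (2/5)·(3) + (3/5)·(4/3) = 2.

2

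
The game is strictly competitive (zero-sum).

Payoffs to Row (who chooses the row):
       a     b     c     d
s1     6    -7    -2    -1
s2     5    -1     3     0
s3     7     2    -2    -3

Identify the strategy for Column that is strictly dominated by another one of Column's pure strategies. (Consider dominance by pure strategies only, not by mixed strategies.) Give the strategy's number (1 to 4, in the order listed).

1

Column prefers columns that give Row less. Compare a with b: -7 < 6, -1 < 5, 2 < 7.
So b strictly dominates a for Column; a is strictly dominated.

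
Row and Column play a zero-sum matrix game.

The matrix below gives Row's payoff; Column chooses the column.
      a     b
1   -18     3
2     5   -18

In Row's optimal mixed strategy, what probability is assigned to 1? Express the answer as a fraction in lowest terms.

Row minima are -18 and -18, so Row's maximin is -18; column maxima are 5 and 3, so Column's minimax is 3. These differ, so the equilibrium is in mixed strategies.
Let Row play 1 with probability p. Column is indifferent when −18p + 5(1−p) = 3p − 18(1−p), giving p = 23/44.

23/44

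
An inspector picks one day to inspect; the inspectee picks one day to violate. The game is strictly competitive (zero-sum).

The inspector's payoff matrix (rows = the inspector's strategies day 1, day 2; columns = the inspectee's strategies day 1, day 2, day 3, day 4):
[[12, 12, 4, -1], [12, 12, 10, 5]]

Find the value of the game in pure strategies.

Row minima: -1, 5 → the inspector's maximin is 5.
Column maxima: 12, 12, 10, 5 → the inspectee's minimax is 5.
They coincide at (day 2, day 4), so the value is 5.

5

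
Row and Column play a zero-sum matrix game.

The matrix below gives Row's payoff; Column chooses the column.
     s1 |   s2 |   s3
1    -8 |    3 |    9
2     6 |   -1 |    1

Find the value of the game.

5/9

Column s3 is strictly dominated by s2 for Column (it gives Row more in every row).
The remaining 2×2 game on (1, 2) × (s1, s2) has no saddle point. Let Row play 1 with probability p; indifference gives −8p + 6(1−p) = 3p − (1−p), so p = 7/18.
Similarly Column's optimal q on s1 is 2/9, and the value is -8·(2/9) + (3)·(7/9) = 5/9.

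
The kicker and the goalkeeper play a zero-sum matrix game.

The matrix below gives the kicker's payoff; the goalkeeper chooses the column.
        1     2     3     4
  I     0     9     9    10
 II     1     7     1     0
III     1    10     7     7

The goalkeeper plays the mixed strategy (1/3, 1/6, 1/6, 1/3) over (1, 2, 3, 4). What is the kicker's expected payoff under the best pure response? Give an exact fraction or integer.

19/3

I: (0)·(1/3) + (9)·(1/6) + (9)·(1/6) + (10)·(1/3) = 19/3.
II: (1)·(1/3) + (7)·(1/6) + (1)·(1/6) + (0)·(1/3) = 5/3.
III: (1)·(1/3) + (10)·(1/6) + (7)·(1/6) + (7)·(1/3) = 11/2.
The best pure response is I with expected payoff 19/3.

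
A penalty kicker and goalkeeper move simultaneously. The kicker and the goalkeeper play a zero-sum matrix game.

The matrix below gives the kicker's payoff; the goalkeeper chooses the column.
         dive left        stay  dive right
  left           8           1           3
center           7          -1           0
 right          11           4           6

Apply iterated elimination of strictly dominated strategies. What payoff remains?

4

Column dive right is strictly dominated by stay for the goalkeeper (1<3, -1<0, 4<6); eliminate dive right.
Row left is strictly dominated by row right (11>8, 4>1); eliminate left.
Row center is strictly dominated by row right (11>7, 4>-1); eliminate center.
Column dive left is strictly dominated by stay for the goalkeeper (4<11); eliminate dive left.
Only (right, stay) remains, with payoff 4.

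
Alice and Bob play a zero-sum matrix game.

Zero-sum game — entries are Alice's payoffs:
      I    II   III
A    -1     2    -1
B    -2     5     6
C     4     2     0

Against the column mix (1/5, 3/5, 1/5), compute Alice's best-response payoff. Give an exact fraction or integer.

19/5

A: (-1)·(1/5) + (2)·(3/5) + (-1)·(1/5) = 4/5.
B: (-2)·(1/5) + (5)·(3/5) + (6)·(1/5) = 19/5.
C: (4)·(1/5) + (2)·(3/5) + (0)·(1/5) = 2.
The best pure response is B with expected payoff 19/5.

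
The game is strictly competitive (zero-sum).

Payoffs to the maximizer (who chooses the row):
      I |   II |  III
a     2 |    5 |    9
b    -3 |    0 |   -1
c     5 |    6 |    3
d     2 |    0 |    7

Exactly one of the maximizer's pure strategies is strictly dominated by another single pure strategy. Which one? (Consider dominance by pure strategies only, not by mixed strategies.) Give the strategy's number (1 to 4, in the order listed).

2

Compare b with a: 2 > -3, 5 > 0, 9 > -1.
So a strictly dominates b for the maximizer; b is strictly dominated.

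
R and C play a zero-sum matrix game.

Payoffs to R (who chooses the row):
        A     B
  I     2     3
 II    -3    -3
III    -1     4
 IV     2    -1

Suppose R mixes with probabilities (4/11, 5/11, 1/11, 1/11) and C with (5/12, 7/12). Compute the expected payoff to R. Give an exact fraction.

Against (5/12, 7/12), each row's expected payoff is I: 31/12; II: -3; III: 23/12; IV: 1/4.
Taking the (4/11, 5/11, 1/11, 1/11)-weighted average: (4/11)·(31/12) + (5/11)·(-3) + (1/11)·(23/12) + (1/11)·(1/4) = -5/22.

-5/22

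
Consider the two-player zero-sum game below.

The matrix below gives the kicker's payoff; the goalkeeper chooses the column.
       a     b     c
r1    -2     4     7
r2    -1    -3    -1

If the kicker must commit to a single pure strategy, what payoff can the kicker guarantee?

The worst-case payoff for each row is r1: -2, r2: -3.
The best of these is -2.

-2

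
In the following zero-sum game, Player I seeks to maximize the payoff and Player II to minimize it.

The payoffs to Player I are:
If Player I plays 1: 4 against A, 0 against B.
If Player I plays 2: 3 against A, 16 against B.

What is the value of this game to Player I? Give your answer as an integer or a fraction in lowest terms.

Row minima are 0 and 3, so Player I's maximin is 3; column maxima are 4 and 16, so Player II's minimax is 4. These differ, so the equilibrium is in mixed strategies.
Let Player I play 1 with probability p. Player II is indifferent when 4p + 3(1−p) = 16(1−p), giving p = 13/17.
Let Player II play A with probability q. Player I is indifferent when 4q = 3q + 16(1−q), giving q = 16/17.
The value is 4·(16/17) + (0)·(1/17) = 64/17.

64/17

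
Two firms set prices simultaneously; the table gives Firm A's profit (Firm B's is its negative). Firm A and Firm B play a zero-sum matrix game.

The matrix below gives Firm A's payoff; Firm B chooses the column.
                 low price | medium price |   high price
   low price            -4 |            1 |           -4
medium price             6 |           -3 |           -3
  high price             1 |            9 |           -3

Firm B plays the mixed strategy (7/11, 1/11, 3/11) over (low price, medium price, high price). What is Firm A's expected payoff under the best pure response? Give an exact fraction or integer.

30/11

low price: (-4)·(7/11) + (1)·(1/11) + (-4)·(3/11) = -39/11.
medium price: (6)·(7/11) + (-3)·(1/11) + (-3)·(3/11) = 30/11.
high price: (1)·(7/11) + (9)·(1/11) + (-3)·(3/11) = 7/11.
The best pure response is medium price with expected payoff 30/11.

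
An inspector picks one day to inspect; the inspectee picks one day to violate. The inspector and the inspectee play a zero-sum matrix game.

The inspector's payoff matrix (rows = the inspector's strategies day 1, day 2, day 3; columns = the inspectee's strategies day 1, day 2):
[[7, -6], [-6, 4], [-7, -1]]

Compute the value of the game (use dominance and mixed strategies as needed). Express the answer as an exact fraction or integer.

-8/23

Row day 3 is strictly dominated by row day 2, so the inspector never plays it.
The remaining 2×2 game on (day 1, day 2) × (day 1, day 2) has no saddle point. Let the inspector play day 1 with probability p; indifference gives 7p − 6(1−p) = −6p + 4(1−p), so p = 10/23.
Similarly the inspectee's optimal q on day 1 is 10/23, and the value is 7·(10/23) + (-6)·(13/23) = -8/23.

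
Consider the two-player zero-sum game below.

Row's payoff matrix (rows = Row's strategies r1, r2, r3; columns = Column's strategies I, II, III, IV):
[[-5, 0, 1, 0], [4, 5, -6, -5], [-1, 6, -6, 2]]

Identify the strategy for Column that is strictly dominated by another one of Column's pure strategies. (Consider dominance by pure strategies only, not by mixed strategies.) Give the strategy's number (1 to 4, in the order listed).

2

Column prefers columns that give Row less. Compare II with I: -5 < 0, 4 < 5, -1 < 6.
So I strictly dominates II for Column; II is strictly dominated.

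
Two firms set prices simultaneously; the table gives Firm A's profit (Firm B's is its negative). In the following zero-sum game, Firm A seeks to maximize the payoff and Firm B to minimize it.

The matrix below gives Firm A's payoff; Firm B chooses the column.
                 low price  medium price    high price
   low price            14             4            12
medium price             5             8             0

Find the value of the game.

6

Column low price is strictly dominated by high price for Firm B (it gives Firm A more in every row).
The remaining 2×2 game on (low price, medium price) × (medium price, high price) has no saddle point. Let Firm A play low price with probability p; indifference gives 4p + 8(1−p) = 12p, so p = 1/2.
Similarly Firm B's optimal q on medium price is 3/4, and the value is 4·(3/4) + (12)·(1/4) = 6.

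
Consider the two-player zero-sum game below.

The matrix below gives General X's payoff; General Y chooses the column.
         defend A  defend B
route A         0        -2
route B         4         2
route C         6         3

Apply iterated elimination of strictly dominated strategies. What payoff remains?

3

Column defend A is strictly dominated by defend B for General Y (-2<0, 2<4, 3<6); eliminate defend A.
Row route B is strictly dominated by row route C (3>2); eliminate route B.
Row route A is strictly dominated by row route C (3>-2); eliminate route A.
Only (route C, defend B) remains, with payoff 3.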